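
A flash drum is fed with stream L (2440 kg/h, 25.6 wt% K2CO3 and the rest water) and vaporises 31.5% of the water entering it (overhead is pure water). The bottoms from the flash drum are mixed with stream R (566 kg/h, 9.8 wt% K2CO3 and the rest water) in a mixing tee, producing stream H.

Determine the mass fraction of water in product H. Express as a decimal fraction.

Vapour removed = 0.315×0.744×2440 = 571.84 kg/h; concentrate = 1868.2 kg/h.
water reaching the mixer = 1243.5 (from concentrate) + 566×0.902 = 1754.1 kg/h.
Product flow = 1868.2 + 566 = 2434.2 kg/h; water fraction = 0.721.

0.721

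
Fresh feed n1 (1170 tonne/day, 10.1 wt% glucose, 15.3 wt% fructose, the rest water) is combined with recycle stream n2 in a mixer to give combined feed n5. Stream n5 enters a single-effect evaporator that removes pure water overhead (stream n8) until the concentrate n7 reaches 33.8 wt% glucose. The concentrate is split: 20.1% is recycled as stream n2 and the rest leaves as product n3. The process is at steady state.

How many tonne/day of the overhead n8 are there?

820.4 tonne/day

Overall glucose balance (none leaves overhead): glucose in fresh feed = glucose in product, i.e. 1170×0.101 = (1−0.201)·n7·0.338.
n7 = 118.17/(0.338×0.799) = 437.57 tonne/day.
Recycle n2 = 0.201×437.57 = 87.951 tonne/day.
Combined feed n5 = 1170 + 87.951 = 1258 tonne/day.
Overhead n8 = n5 − n7 = 1258 − 437.57 = 820.38 tonne/day.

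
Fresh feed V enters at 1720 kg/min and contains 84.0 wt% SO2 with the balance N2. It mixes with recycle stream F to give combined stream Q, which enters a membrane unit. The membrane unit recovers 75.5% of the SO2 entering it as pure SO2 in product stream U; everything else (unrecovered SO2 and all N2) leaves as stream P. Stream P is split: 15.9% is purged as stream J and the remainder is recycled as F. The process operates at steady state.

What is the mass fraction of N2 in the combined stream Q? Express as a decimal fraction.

N2 enters only via V and leaves only via the purge: 1720×0.160 = 0.159×(N2 in P), and the membrane unit passes all N2, so N2 in Q = N2 in P = 1730.8 kg/min.
SO2 in Q: m_A = 1720×0.840 + (1−0.159)·(1−0.755)·m_A, so m_A = 1444.8/0.7940 = 1819.8 kg/min.
Q = 1819.8 + 1730.8 = 3550.6 kg/min.
N2 fraction in Q = 1730.8/3550.6 = 0.487.

0.487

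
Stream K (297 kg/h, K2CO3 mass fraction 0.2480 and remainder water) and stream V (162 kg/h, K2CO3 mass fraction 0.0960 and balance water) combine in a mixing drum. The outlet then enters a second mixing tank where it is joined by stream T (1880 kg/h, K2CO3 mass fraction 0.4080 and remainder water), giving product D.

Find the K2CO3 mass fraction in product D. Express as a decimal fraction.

0.3661

Overall, product flow = 2339 kg/h.
K2CO3 in = 297×0.248 + 162×0.096 + 1880×0.408 = 856.25 kg/h.
K2CO3 fraction in D = 0.3661.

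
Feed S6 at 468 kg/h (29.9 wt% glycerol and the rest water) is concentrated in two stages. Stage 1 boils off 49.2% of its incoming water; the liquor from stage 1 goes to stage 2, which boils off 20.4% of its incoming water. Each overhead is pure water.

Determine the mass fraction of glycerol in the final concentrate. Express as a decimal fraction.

0.513

water in feed = 468×0.701 = 328.07 kg/h.
After stage 1: water left = (1−0.492)×328.07 = 166.66; stream total = 306.59 kg/h.
After stage 2: water left = (1−0.204)×166.66 = 132.66; final concentrate = 272.59 kg/h.
glycerol fraction = 139.93/272.59 = 0.513.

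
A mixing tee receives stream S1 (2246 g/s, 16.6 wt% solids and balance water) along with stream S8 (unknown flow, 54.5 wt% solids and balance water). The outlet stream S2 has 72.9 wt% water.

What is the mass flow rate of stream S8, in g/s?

860.7 g/s

Let S8 be the unknown flow. Total out = 2246 + S8.
water balance: 1873.2 + 0.455·S8 = 0.729·(2246 + S8)
(0.455 − 0.729)·S8 = 0.729×2246 − 1873.2 = -235.83
S8 = -235.83 / -0.274 = 860.69 g/s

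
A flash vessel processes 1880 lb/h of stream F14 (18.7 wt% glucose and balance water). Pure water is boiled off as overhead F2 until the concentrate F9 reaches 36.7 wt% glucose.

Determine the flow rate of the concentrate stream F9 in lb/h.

glucose is conserved: 1880×0.187 = 351.56 lb/h all reports to the concentrate.
Concentrate = 351.56/(target fraction) = 957.93 lb/h.

957.9 lb/h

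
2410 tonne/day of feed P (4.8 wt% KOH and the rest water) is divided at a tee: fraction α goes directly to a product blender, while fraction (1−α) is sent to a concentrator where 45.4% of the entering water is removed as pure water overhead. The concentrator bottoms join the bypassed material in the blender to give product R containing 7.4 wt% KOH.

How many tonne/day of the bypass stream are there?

450.9 tonne/day

All 2410×0.048 = 115.68 tonne/day of KOH reaches R, so R = 115.68/0.074 = 1563.2 tonne/day and vapour = 846.76 tonne/day.
The evaporator receives (1−α)·2410 of feed at 0.952 water and removes 0.454 of that water:
0.454×0.952×(1−α)×2410 = 846.76
(1−α) = 846.76/1041.6 = 0.8129;  α = 0.1871.
Bypass flow = 0.1871×2410 = 450.86 tonne/day.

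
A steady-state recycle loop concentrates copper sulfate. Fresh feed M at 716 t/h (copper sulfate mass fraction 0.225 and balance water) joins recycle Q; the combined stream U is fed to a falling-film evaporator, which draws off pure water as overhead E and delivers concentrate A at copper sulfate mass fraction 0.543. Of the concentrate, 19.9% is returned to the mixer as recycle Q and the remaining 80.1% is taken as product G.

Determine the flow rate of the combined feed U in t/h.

Overall copper sulfate balance (none leaves overhead): copper sulfate in fresh feed = copper sulfate in product, i.e. 716×0.225 = (1−0.199)·A·0.543.
A = 161.1/(0.543×0.801) = 370.39 t/h.
Recycle Q = 0.199×370.39 = 73.708 t/h.
Combined feed U = 716 + 73.708 = 789.71 t/h.

789.7 t/h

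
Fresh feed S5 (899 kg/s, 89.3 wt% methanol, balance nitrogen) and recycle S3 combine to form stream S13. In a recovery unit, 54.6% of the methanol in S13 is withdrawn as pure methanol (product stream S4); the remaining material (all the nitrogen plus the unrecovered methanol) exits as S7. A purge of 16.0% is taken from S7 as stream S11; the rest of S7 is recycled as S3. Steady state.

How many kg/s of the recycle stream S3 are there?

999.9 kg/s

nitrogen enters only via S5 and leaves only via the purge: 899×0.107 = 0.160×(nitrogen in S7), and the recovery unit passes all nitrogen, so nitrogen in S13 = nitrogen in S7 = 601.21 kg/s.
methanol in S13: m_A = 899×0.893 + (1−0.160)·(1−0.546)·m_A, so m_A = 802.81/0.6186 = 1297.7 kg/s.
S7 = (1−0.546)×1297.7 + 601.21 = 1190.4 kg/s.
Recycle S3 = (1−0.160)×1190.4 = 999.9 kg/s.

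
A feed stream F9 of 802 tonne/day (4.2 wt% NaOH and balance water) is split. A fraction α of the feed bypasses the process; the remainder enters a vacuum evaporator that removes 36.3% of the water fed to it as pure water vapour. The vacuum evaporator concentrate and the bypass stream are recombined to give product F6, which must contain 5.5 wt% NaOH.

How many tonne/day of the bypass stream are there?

All 802×0.042 = 33.684 tonne/day of NaOH reaches F6, so F6 = 33.684/0.055 = 612.44 tonne/day and vapour = 189.56 tonne/day.
The evaporator receives (1−α)·802 of feed at 0.958 water and removes 0.363 of that water:
0.363×0.958×(1−α)×802 = 189.56
(1−α) = 189.56/278.9 = 0.6797;  α = 0.3203.
Bypass flow = 0.3203×802 = 256.89 tonne/day.

256.9 tonne/day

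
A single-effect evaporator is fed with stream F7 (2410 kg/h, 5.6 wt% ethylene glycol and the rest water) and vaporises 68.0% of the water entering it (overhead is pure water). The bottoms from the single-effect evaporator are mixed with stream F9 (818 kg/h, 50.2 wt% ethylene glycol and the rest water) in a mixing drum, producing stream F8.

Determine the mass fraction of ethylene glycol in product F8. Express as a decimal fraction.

0.325

Vapour removed = 0.680×0.944×2410 = 1547 kg/h; concentrate = 862.97 kg/h.
ethylene glycol reaching the mixer = 134.96 (from concentrate) + 818×0.502 = 545.6 kg/h.
Product flow = 862.97 + 818 = 1681 kg/h; ethylene glycol fraction = 0.325.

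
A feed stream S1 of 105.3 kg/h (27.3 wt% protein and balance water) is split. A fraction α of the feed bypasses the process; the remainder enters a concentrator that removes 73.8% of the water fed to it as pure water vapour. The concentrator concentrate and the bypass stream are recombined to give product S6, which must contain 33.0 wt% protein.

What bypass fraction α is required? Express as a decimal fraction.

0.678

All 105.3×0.273 = 28.747 kg/h of protein reaches S6, so S6 = 28.747/0.330 = 87.112 kg/h and vapour = 18.188 kg/h.
The evaporator receives (1−α)·105.3 of feed at 0.727 water and removes 0.738 of that water:
0.738×0.727×(1−α)×105.3 = 18.188
(1−α) = 18.188/56.496 = 0.3219;  α = 0.6781.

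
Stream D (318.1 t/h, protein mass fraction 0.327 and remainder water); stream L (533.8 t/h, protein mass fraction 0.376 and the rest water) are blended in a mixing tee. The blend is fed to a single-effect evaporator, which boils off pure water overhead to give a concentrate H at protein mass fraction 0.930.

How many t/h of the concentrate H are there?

327.7 t/h

protein entering = 318.1×0.327 + 533.8×0.376 = 304.73 t/h.
All protein reports to H, so H = 304.73/0.930 = 327.66 t/h.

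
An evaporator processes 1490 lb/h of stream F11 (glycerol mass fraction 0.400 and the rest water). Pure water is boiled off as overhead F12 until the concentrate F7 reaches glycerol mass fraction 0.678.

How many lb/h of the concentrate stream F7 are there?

879.1 lb/h

glycerol is conserved: 1490×0.400 = 596 lb/h all reports to the concentrate.
Concentrate = 596/(target fraction) = 879.06 lb/h.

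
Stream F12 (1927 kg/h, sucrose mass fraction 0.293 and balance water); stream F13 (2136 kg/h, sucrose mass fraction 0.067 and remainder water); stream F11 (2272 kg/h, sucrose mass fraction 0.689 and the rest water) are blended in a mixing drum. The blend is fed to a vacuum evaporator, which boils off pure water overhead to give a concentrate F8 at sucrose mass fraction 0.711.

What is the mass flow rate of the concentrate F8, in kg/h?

sucrose entering = 1927×0.293 + 2136×0.067 + 2272×0.689 = 2273.1 kg/h.
All sucrose reports to F8, so F8 = 2273.1/0.711 = 3197.1 kg/h.

3197 kg/h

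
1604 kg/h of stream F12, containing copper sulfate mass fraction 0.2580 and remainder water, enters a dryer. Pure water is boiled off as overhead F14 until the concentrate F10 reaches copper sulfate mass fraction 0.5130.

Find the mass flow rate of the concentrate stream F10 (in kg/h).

806.7 kg/h

copper sulfate is conserved: 1604×0.258 = 413.83 kg/h all reports to the concentrate.
Concentrate = 413.83/(target fraction) = 806.69 kg/h.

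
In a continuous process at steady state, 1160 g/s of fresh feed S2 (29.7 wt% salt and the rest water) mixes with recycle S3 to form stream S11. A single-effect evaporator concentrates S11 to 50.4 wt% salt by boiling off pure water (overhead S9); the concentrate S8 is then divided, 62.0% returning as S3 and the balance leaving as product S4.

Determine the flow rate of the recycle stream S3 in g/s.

1115 g/s

Overall salt balance (none leaves overhead): salt in fresh feed = salt in product, i.e. 1160×0.297 = (1−0.620)·S8·0.504.
S8 = 344.52/(0.504×0.380) = 1798.9 g/s.
Recycle S3 = 0.620×1798.9 = 1115.3 g/s.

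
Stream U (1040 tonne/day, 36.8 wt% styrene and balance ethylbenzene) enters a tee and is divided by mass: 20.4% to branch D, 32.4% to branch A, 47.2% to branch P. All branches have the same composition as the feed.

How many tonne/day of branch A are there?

Branch A flow = 0.324×1040 = 336.96 tonne/day.

337 tonne/day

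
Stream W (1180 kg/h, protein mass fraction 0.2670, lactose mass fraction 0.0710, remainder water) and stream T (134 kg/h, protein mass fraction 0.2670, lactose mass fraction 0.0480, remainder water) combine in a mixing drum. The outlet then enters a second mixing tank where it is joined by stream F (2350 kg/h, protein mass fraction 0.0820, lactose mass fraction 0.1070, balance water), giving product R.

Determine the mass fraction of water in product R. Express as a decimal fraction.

Overall, product flow = 3664 kg/h.
water in = 1180×0.662 + 134×0.685 + 2350×0.811 = 2778.8 kg/h.
water fraction in R = 0.7584.

0.7584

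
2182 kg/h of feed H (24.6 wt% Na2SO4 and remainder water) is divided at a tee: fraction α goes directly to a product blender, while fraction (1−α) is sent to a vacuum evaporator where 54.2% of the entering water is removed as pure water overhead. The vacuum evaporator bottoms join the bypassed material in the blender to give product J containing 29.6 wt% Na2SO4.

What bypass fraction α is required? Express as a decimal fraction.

All 2182×0.246 = 536.77 kg/h of Na2SO4 reaches J, so J = 536.77/0.296 = 1813.4 kg/h and vapour = 368.58 kg/h.
The evaporator receives (1−α)·2182 of feed at 0.754 water and removes 0.542 of that water:
0.542×0.754×(1−α)×2182 = 368.58
(1−α) = 368.58/891.71 = 0.4133;  α = 0.5867.

0.587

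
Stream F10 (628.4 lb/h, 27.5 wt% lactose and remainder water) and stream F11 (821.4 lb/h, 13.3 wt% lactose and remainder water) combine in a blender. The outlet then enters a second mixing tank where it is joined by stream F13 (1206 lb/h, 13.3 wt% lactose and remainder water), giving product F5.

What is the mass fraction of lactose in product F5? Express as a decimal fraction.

0.1666

Overall, product flow = 2655.8 lb/h.
lactose in = 628.4×0.275 + 821.4×0.133 + 1206×0.133 = 442.45 lb/h.
lactose fraction in F5 = 0.1666.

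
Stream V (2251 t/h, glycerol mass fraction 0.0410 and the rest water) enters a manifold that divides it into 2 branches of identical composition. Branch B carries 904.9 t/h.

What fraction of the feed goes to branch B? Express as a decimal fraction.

Fraction to B = 904.9/2251 = 0.4020.

0.402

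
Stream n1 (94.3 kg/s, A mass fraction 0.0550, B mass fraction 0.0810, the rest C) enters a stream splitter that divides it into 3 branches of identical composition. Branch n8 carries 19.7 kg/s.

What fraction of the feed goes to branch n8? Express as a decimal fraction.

Fraction to n8 = 19.7/94.3 = 0.2089.

0.209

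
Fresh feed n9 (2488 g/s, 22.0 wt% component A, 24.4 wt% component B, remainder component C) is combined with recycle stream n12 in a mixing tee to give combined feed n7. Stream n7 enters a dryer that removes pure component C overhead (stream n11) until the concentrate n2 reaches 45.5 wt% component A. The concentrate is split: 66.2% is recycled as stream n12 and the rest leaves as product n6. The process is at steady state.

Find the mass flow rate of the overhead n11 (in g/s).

1285 g/s

Overall component A balance (none leaves overhead): component A in fresh feed = component A in product, i.e. 2488×0.220 = (1−0.662)·n2·0.455.
n2 = 547.36/(0.455×0.338) = 3559.1 g/s.
Recycle n12 = 0.662×3559.1 = 2356.2 g/s.
Combined feed n7 = 2488 + 2356.2 = 4844.2 g/s.
Overhead n11 = n7 − n2 = 4844.2 − 3559.1 = 1285 g/s.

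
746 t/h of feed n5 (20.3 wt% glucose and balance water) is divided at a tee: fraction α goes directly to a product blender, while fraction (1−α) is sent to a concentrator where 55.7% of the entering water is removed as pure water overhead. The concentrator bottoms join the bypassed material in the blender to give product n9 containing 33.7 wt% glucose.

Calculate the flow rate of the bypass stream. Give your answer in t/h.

77.81 t/h

All 746×0.203 = 151.44 t/h of glucose reaches n9, so n9 = 151.44/0.337 = 449.37 t/h and vapour = 296.63 t/h.
The evaporator receives (1−α)·746 of feed at 0.797 water and removes 0.557 of that water:
0.557×0.797×(1−α)×746 = 296.63
(1−α) = 296.63/331.17 = 0.8957;  α = 0.1043.
Bypass flow = 0.1043×746 = 77.81 t/h.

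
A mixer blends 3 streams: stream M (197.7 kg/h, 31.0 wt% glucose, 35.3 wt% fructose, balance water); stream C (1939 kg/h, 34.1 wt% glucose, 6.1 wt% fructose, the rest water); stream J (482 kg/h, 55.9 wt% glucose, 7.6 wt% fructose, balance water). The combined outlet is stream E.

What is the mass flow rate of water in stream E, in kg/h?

1402 kg/h

water out = water in = 197.7×0.337 + 1939×0.598 + 482×0.365 = 1402.1 kg/h.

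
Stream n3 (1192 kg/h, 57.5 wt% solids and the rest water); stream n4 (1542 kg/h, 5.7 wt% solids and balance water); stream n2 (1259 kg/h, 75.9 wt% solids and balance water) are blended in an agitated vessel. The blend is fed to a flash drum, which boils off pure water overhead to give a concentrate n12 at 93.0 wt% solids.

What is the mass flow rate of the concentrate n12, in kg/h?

solids entering = 1192×0.575 + 1542×0.057 + 1259×0.759 = 1728.9 kg/h.
All solids reports to n12, so n12 = 1728.9/0.930 = 1859 kg/h.

1859 kg/h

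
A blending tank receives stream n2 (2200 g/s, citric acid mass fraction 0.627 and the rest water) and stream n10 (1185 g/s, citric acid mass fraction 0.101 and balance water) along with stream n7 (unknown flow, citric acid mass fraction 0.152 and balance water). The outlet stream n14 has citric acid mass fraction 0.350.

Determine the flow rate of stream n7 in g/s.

Let n7 be the unknown flow. Total out = 3385 + n7.
citric acid balance: 1499.1 + 0.152·n7 = 0.350·(3385 + n7)
(0.152 − 0.350)·n7 = 0.350×3385 − 1499.1 = -314.34
n7 = -314.34 / -0.198 = 1587.6 g/s

1588 g/s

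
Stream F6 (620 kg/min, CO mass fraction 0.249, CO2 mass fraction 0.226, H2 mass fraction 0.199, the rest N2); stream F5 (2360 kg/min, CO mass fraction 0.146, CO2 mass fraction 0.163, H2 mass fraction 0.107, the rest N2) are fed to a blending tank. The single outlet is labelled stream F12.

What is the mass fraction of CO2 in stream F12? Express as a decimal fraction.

Total flow out = 620 + 2360 = 2980 kg/min.
CO2 in = 620×0.226 + 2360×0.163 = 524.8 kg/min.
CO2 mass fraction in F12 = 524.8/2980 = 0.176.

0.176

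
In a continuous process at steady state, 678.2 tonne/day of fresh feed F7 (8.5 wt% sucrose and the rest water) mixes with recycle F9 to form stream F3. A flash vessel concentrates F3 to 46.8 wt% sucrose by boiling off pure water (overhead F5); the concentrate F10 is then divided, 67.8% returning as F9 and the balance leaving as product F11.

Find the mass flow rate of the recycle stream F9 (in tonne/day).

259.4 tonne/day

Overall sucrose balance (none leaves overhead): sucrose in fresh feed = sucrose in product, i.e. 678.2×0.085 = (1−0.678)·F10·0.468.
F10 = 57.647/(0.468×0.322) = 382.54 tonne/day.
Recycle F9 = 0.678×382.54 = 259.36 tonne/day.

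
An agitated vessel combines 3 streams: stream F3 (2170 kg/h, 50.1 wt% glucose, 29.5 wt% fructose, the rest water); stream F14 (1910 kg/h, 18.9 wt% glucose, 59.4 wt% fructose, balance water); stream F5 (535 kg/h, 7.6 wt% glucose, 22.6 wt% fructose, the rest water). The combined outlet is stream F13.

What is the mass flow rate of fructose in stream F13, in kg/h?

fructose out = fructose in = 2170×0.295 + 1910×0.594 + 535×0.226 = 1895.6 kg/h.

1896 kg/h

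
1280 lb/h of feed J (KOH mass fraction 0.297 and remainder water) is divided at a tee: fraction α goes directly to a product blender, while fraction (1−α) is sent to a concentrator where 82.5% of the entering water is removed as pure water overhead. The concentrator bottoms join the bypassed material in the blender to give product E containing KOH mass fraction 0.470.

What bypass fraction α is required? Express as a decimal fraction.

All 1280×0.297 = 380.16 lb/h of KOH reaches E, so E = 380.16/0.470 = 808.85 lb/h and vapour = 471.15 lb/h.
The evaporator receives (1−α)·1280 of feed at 0.703 water and removes 0.825 of that water:
0.825×0.703×(1−α)×1280 = 471.15
(1−α) = 471.15/742.37 = 0.6347;  α = 0.3653.

0.365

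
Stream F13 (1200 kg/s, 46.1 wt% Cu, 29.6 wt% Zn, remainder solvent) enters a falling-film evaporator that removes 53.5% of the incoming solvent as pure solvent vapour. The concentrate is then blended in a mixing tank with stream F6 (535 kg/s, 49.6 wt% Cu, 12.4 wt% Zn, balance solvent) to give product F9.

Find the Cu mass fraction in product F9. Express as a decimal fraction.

0.518

Vapour removed = 0.535×0.243×1200 = 156.01 kg/s; concentrate = 1044 kg/s.
Cu reaching the mixer = 553.2 (from concentrate) + 535×0.496 = 818.56 kg/s.
Product flow = 1044 + 535 = 1579 kg/s; Cu fraction = 0.518.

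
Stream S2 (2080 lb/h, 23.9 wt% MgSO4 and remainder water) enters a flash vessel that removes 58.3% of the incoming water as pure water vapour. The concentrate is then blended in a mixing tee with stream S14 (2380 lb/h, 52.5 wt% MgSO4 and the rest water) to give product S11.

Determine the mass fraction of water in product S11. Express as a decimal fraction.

0.506

Vapour removed = 0.583×0.761×2080 = 922.82 lb/h; concentrate = 1157.2 lb/h.
water reaching the mixer = 660.06 (from concentrate) + 2380×0.475 = 1790.6 lb/h.
Product flow = 1157.2 + 2380 = 3537.2 lb/h; water fraction = 0.506.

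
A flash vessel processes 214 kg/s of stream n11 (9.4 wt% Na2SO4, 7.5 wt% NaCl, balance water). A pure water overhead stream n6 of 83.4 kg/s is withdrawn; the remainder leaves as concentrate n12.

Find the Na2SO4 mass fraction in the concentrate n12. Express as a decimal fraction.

Na2SO4 is not removed: 214×0.094 = 20.116 kg/s of Na2SO4 enters n12.
Concentrate = 214 − 83.4 = 130.6 kg/s.
Mass fraction = 20.116/130.6 = 0.154.

0.154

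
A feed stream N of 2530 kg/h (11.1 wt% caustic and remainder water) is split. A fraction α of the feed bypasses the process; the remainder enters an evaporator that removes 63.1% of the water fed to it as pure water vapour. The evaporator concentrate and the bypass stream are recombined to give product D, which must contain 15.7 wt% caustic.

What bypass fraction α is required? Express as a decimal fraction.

0.478

All 2530×0.111 = 280.83 kg/h of caustic reaches D, so D = 280.83/0.157 = 1788.7 kg/h and vapour = 741.27 kg/h.
The evaporator receives (1−α)·2530 of feed at 0.889 water and removes 0.631 of that water:
0.631×0.889×(1−α)×2530 = 741.27
(1−α) = 741.27/1419.2 = 0.5223;  α = 0.4777.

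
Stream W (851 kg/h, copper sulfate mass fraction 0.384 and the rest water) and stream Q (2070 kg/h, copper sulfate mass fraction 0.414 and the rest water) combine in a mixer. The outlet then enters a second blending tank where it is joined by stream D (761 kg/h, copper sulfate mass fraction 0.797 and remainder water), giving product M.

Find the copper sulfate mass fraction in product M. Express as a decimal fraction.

Overall, product flow = 3682 kg/h.
copper sulfate in = 851×0.384 + 2070×0.414 + 761×0.797 = 1790.3 kg/h.
copper sulfate fraction in M = 0.486.

0.486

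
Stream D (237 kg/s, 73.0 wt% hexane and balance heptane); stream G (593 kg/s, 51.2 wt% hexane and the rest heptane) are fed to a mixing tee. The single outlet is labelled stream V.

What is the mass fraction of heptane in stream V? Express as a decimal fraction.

0.4258

Total flow out = 237 + 593 = 830 kg/s.
heptane in = 237×0.270 + 593×0.488 = 353.37 kg/s.
heptane mass fraction in V = 353.37/830 = 0.4258.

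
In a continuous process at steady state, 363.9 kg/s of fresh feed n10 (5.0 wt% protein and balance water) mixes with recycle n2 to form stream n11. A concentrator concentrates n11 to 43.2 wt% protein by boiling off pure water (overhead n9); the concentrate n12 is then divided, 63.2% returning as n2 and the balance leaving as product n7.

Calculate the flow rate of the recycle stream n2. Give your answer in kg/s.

Overall protein balance (none leaves overhead): protein in fresh feed = protein in product, i.e. 363.9×0.050 = (1−0.632)·n12·0.432.
n12 = 18.195/(0.432×0.368) = 114.45 kg/s.
Recycle n2 = 0.632×114.45 = 72.333 kg/s.

72.33 kg/s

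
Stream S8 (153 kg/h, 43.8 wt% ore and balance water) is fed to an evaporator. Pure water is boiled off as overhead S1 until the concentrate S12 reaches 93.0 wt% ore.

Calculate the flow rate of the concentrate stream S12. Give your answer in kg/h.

72.06 kg/h

ore is conserved: 153×0.438 = 67.014 kg/h all reports to the concentrate.
Concentrate = 67.014/(target fraction) = 72.058 kg/h.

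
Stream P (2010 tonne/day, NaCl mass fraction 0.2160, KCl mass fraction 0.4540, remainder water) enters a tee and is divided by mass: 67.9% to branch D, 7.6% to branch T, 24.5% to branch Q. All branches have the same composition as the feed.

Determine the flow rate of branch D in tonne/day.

Branch D flow = 0.679×2010 = 1364.8 tonne/day.

1365 tonne/day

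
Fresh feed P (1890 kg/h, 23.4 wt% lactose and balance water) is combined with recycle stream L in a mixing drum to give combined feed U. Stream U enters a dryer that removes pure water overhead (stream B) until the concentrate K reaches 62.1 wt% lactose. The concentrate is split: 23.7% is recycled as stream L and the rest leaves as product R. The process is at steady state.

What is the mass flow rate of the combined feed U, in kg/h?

2111 kg/h

Overall lactose balance (none leaves overhead): lactose in fresh feed = lactose in product, i.e. 1890×0.234 = (1−0.237)·K·0.621.
K = 442.26/(0.621×0.763) = 933.39 kg/h.
Recycle L = 0.237×933.39 = 221.21 kg/h.
Combined feed U = 1890 + 221.21 = 2111.2 kg/h.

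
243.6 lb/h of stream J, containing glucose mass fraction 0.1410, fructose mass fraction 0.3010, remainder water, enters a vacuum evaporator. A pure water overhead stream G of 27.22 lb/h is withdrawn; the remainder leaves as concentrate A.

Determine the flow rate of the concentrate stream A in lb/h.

Concentrate = 243.6 − 27.22 = 216.38 lb/h.

216.4 lb/h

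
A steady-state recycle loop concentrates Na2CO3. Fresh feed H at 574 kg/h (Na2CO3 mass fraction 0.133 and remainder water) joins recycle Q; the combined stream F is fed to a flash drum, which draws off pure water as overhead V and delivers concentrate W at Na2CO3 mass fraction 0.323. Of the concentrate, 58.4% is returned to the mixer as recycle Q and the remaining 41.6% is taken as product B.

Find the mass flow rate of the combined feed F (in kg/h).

Overall Na2CO3 balance (none leaves overhead): Na2CO3 in fresh feed = Na2CO3 in product, i.e. 574×0.133 = (1−0.584)·W·0.323.
W = 76.342/(0.323×0.416) = 568.16 kg/h.
Recycle Q = 0.584×568.16 = 331.8 kg/h.
Combined feed F = 574 + 331.8 = 905.8 kg/h.

905.8 kg/h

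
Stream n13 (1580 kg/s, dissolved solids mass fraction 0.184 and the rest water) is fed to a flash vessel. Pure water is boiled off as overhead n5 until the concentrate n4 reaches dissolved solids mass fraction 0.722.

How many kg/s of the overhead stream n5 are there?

dissolved solids is conserved: 1580×0.184 = 290.72 kg/s all reports to the concentrate.
Concentrate = 290.72/(target fraction) = 402.66 kg/s.
Overhead = 1580 − 402.66 = 1177.3 kg/s.

1177 kg/s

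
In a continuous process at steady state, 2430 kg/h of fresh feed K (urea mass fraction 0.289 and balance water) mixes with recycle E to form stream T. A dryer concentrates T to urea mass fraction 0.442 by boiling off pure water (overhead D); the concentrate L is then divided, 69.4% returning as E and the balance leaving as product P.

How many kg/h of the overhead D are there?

Overall urea balance (none leaves overhead): urea in fresh feed = urea in product, i.e. 2430×0.289 = (1−0.694)·L·0.442.
L = 702.27/(0.442×0.306) = 5192.3 kg/h.
Recycle E = 0.694×5192.3 = 3603.5 kg/h.
Combined feed T = 2430 + 3603.5 = 6033.5 kg/h.
Overhead D = T − L = 6033.5 − 5192.3 = 841.15 kg/h.

841.2 kg/h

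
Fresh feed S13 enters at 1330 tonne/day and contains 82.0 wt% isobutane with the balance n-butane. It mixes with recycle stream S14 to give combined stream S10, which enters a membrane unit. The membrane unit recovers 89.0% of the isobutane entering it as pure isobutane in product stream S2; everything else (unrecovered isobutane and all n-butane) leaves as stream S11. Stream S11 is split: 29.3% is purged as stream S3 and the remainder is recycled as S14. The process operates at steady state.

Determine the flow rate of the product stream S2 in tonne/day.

isobutane in S10: m_A = 1330×0.820 + (1−0.293)·(1−0.890)·m_A, so m_A = 1090.6/0.9222 = 1182.6 tonne/day.
Product S2 = 0.890×1182.6 = 1052.5 tonne/day.

1052 tonne/day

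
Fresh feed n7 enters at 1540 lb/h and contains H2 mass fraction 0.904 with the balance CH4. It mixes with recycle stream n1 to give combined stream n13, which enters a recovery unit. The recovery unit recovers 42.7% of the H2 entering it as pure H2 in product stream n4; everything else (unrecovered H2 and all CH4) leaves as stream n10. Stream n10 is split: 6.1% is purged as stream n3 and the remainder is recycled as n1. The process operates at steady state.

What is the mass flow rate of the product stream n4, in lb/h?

1287 lb/h

H2 in n13: m_A = 1540×0.904 + (1−0.061)·(1−0.427)·m_A, so m_A = 1392.2/0.4620 = 3013.6 lb/h.
Product n4 = 0.427×3013.6 = 1286.8 lb/h.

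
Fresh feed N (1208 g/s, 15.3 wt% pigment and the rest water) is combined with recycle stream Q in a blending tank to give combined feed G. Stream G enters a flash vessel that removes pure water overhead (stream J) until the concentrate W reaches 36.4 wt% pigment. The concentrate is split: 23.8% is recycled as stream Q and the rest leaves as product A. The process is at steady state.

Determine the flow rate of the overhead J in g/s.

700.2 g/s

Overall pigment balance (none leaves overhead): pigment in fresh feed = pigment in product, i.e. 1208×0.153 = (1−0.238)·W·0.364.
W = 184.82/(0.364×0.762) = 666.35 g/s.
Recycle Q = 0.238×666.35 = 158.59 g/s.
Combined feed G = 1208 + 158.59 = 1366.6 g/s.
Overhead J = G − W = 1366.6 − 666.35 = 700.24 g/s.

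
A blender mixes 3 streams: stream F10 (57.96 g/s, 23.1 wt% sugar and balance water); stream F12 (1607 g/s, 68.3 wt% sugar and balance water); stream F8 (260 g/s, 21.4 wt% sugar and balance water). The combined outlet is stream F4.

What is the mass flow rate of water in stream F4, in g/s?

758.4 g/s

water out = water in = 57.96×0.769 + 1607×0.317 + 260×0.786 = 758.35 g/s.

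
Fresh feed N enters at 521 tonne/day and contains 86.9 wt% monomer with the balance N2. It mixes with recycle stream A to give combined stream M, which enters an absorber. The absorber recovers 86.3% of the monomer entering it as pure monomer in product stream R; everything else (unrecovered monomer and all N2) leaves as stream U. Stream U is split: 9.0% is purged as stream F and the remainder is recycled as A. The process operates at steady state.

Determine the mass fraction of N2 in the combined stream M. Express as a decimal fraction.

0.595

N2 enters only via N and leaves only via the purge: 521×0.131 = 0.090×(N2 in U), and the absorber passes all N2, so N2 in M = N2 in U = 758.34 tonne/day.
monomer in M: m_A = 521×0.869 + (1−0.090)·(1−0.863)·m_A, so m_A = 452.75/0.8753 = 517.23 tonne/day.
M = 517.23 + 758.34 = 1275.6 tonne/day.
N2 fraction in M = 758.34/1275.6 = 0.595.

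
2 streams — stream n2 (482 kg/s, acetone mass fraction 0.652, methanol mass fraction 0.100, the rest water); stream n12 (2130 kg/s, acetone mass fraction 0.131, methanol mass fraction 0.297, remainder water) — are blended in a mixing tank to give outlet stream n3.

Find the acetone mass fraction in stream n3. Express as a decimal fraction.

0.227

Total flow out = 482 + 2130 = 2612 kg/s.
acetone in = 482×0.652 + 2130×0.131 = 593.29 kg/s.
acetone mass fraction in n3 = 593.29/2612 = 0.227.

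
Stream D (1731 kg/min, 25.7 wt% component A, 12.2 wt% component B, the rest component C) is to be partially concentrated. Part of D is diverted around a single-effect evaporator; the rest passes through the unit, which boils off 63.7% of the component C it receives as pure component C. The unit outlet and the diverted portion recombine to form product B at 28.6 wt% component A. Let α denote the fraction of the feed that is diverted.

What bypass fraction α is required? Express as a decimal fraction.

All 1731×0.257 = 444.87 kg/min of component A reaches B, so B = 444.87/0.286 = 1555.5 kg/min and vapour = 175.52 kg/min.
The evaporator receives (1−α)·1731 of feed at 0.621 component C and removes 0.637 of that component C:
0.637×0.621×(1−α)×1731 = 175.52
(1−α) = 175.52/684.74 = 0.2563;  α = 0.7437.

0.744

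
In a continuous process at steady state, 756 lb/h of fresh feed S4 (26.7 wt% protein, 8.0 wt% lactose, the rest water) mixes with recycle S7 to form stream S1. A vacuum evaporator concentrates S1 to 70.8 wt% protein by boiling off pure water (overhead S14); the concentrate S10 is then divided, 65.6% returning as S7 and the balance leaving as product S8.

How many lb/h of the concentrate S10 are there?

Overall protein balance (none leaves overhead): protein in fresh feed = protein in product, i.e. 756×0.267 = (1−0.656)·S10·0.708.
S10 = 201.85/(0.708×0.344) = 828.78 lb/h.

828.8 lb/h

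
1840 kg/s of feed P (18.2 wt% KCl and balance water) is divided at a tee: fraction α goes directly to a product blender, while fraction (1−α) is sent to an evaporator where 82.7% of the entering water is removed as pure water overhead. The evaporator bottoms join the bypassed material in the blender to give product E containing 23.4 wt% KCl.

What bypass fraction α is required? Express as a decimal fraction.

0.672

All 1840×0.182 = 334.88 kg/s of KCl reaches E, so E = 334.88/0.234 = 1431.1 kg/s and vapour = 408.89 kg/s.
The evaporator receives (1−α)·1840 of feed at 0.818 water and removes 0.827 of that water:
0.827×0.818×(1−α)×1840 = 408.89
(1−α) = 408.89/1244.7 = 0.3285;  α = 0.6715.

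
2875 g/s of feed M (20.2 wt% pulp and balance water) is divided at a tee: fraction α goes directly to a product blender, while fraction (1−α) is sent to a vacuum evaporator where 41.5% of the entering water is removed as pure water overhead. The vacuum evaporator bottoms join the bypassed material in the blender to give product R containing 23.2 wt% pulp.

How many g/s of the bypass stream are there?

All 2875×0.202 = 580.75 g/s of pulp reaches R, so R = 580.75/0.232 = 2503.2 g/s and vapour = 371.77 g/s.
The evaporator receives (1−α)·2875 of feed at 0.798 water and removes 0.415 of that water:
0.415×0.798×(1−α)×2875 = 371.77
(1−α) = 371.77/952.11 = 0.3905;  α = 0.6095.
Bypass flow = 0.6095×2875 = 1752.4 g/s.

1752 g/s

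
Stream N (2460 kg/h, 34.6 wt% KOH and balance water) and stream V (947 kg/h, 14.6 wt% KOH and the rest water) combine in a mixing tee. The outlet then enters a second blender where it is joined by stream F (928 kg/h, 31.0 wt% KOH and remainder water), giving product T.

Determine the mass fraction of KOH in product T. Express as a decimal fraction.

0.295

Overall, product flow = 4335 kg/h.
KOH in = 2460×0.346 + 947×0.146 + 928×0.310 = 1277.1 kg/h.
KOH fraction in T = 0.295.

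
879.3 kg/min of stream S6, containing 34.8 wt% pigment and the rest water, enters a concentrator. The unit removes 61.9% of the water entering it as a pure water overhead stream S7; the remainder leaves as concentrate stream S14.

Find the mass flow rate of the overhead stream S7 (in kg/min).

354.9 kg/min

water entering = 879.3×0.652 = 573.3 kg/min; overhead removed = 0.619×573.3 = 354.87 kg/min.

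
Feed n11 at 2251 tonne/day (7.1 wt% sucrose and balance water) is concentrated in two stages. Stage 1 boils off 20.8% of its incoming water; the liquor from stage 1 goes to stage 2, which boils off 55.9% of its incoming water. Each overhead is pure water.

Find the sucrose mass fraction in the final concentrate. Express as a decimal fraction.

0.1795

water in feed = 2251×0.929 = 2091.2 tonne/day.
After stage 1: water left = (1−0.208)×2091.2 = 1656.2; stream total = 1816 tonne/day.
After stage 2: water left = (1−0.559)×1656.2 = 730.39; final concentrate = 890.21 tonne/day.
sucrose fraction = 159.82/890.21 = 0.1795.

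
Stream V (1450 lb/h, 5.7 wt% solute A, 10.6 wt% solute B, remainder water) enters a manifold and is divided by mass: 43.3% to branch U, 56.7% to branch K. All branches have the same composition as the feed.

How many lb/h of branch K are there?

822.1 lb/h

Branch K flow = 0.567×1450 = 822.15 lb/h.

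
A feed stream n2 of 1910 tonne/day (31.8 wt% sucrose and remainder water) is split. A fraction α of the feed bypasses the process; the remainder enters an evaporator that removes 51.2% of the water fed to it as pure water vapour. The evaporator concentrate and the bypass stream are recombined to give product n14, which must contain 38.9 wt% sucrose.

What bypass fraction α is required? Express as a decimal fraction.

0.477

All 1910×0.318 = 607.38 tonne/day of sucrose reaches n14, so n14 = 607.38/0.389 = 1561.4 tonne/day and vapour = 348.61 tonne/day.
The evaporator receives (1−α)·1910 of feed at 0.682 water and removes 0.512 of that water:
0.512×0.682×(1−α)×1910 = 348.61
(1−α) = 348.61/666.94 = 0.5227;  α = 0.4773.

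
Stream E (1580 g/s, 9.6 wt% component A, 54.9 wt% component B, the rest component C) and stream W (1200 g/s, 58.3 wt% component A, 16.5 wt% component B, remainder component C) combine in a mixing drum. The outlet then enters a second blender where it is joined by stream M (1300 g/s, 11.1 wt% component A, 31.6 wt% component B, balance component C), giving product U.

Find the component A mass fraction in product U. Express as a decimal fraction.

0.244

Overall, product flow = 4080 g/s.
component A in = 1580×0.096 + 1200×0.583 + 1300×0.111 = 995.58 g/s.
component A fraction in U = 0.244.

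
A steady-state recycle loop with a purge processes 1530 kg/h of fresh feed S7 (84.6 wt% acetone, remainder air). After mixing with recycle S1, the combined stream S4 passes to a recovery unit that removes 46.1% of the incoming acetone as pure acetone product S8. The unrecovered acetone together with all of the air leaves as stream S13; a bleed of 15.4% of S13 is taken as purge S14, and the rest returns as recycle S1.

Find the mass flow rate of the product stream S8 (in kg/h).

1097 kg/h

acetone in S4: m_A = 1530×0.846 + (1−0.154)·(1−0.461)·m_A, so m_A = 1294.4/0.5440 = 2379.3 kg/h.
Product S8 = 0.461×2379.3 = 1096.9 kg/h.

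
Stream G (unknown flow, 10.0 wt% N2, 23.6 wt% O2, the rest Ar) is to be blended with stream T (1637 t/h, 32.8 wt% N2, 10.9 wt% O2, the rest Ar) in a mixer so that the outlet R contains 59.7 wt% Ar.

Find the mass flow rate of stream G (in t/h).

830.7 t/h

Let G be the unknown flow. Total out = 1637 + G.
Ar balance: 921.63 + 0.664·G = 0.597·(1637 + G)
(0.664 − 0.597)·G = 0.597×1637 − 921.63 = 55.658
G = 55.658 / 0.067 = 830.72 t/h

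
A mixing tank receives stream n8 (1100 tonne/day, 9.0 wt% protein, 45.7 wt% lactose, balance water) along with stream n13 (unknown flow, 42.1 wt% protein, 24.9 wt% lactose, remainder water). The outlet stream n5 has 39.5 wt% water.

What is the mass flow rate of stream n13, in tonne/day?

Let n13 be the unknown flow. Total out = 1100 + n13.
water balance: 498.3 + 0.330·n13 = 0.395·(1100 + n13)
(0.330 − 0.395)·n13 = 0.395×1100 − 498.3 = -63.8
n13 = -63.8 / -0.065 = 981.54 tonne/day

981.5 tonne/day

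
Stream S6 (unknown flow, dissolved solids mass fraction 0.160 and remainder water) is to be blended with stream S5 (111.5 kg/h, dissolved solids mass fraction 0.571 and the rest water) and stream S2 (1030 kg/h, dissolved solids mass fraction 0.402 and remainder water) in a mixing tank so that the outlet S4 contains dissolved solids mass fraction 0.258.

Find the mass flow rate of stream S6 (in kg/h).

Let S6 be the unknown flow. Total out = 1141.5 + S6.
dissolved solids balance: 477.73 + 0.160·S6 = 0.258·(1141.5 + S6)
(0.160 − 0.258)·S6 = 0.258×1141.5 − 477.73 = -183.22
S6 = -183.22 / -0.098 = 1869.6 kg/h

1870 kg/h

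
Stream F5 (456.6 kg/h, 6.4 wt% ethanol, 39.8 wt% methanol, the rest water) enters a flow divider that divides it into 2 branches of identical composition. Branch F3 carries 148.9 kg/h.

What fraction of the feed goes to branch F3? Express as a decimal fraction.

0.326

Fraction to F3 = 148.9/456.6 = 0.3261.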